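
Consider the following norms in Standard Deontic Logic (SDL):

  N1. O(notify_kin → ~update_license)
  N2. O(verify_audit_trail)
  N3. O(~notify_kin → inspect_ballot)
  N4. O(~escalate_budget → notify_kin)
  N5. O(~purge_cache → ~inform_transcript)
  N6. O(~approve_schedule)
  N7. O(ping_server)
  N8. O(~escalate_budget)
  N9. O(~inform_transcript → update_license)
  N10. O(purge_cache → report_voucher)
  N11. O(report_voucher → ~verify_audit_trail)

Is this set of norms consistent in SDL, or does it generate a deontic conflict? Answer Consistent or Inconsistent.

Premise 8 states O(~escalate_budget) outright.
With premise 4, O(~escalate_budget → notify_kin), the K-axiom yields O(notify_kin).
Applying K to premise 1 (O(notify_kin → ~update_license)) and O(notify_kin) yields O(~update_license).
Premise 9, O(~inform_transcript → update_license), contraposes to O(~update_license → inform_transcript); with O(~update_license) we get O(inform_transcript).
Premise 5, O(~purge_cache → ~inform_transcript), contraposes to O(inform_transcript → purge_cache); with O(inform_transcript) we get O(purge_cache).
From O(purge_cache) and premise 10, O(purge_cache → report_voucher), we obtain O(report_voucher).
Applying K to premise 11 (O(report_voucher → ~verify_audit_trail)) and O(report_voucher) yields O(~verify_audit_trail).
However, premise 2 gives O(verify_audit_trail).
We now have both O(~verify_audit_trail) and O(verify_audit_trail) — verify_audit_trail is simultaneously obligatory and forbidden, violating the D-axiom.

Inconsistent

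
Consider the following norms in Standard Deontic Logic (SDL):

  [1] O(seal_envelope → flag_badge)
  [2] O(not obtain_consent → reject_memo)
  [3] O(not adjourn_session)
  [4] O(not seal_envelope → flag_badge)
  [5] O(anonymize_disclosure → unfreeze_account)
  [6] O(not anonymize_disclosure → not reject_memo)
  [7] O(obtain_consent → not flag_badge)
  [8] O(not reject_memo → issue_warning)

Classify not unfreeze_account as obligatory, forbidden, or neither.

Forbidden

Premises 4 and 1 cover both cases: O(not seal_envelope → flag_badge) and O(seal_envelope → flag_badge). Since not seal_envelope ∨ seal_envelope is a tautology, O(flag_badge) follows.
Premise 7, O(obtain_consent → not flag_badge), contraposes to O(flag_badge → not obtain_consent); with O(flag_badge) we get O(not obtain_consent).
With premise 2, O(not obtain_consent → reject_memo), the K-axiom yields O(reject_memo).
Premise 6, O(not anonymize_disclosure → not reject_memo), contraposes to O(reject_memo → anonymize_disclosure); with O(reject_memo) we get O(anonymize_disclosure).
With premise 5, O(anonymize_disclosure → unfreeze_account), the K-axiom yields O(unfreeze_account).
Premises 3, 8 do not contribute to this derivation.
Thus O(unfreeze_account), which is F(not unfreeze_account): not unfreeze_account is forbidden.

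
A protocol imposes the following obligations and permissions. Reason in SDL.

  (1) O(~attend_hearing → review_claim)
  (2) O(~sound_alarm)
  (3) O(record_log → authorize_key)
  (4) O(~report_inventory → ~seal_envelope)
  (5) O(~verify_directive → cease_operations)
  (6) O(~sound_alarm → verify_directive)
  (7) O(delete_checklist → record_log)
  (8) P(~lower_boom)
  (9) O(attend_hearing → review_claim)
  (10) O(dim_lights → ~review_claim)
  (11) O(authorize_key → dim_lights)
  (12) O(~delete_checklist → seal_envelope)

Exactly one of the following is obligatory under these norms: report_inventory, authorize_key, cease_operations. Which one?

Premises 9 and 1 cover both cases: O(attend_hearing → review_claim) and O(~attend_hearing → review_claim). Since attend_hearing ∨ ~attend_hearing is a tautology, O(review_claim) follows.
Premise 10, O(dim_lights → ~review_claim), contraposes to O(review_claim → ~dim_lights); with O(review_claim) we get O(~dim_lights).
Premise 11 is O(authorize_key → dim_lights); contrapositively O(~dim_lights → ~authorize_key). Since O(~dim_lights) holds, K gives O(~authorize_key).
Premise 3, O(record_log → authorize_key), contraposes to O(~authorize_key → ~record_log); with O(~authorize_key) we get O(~record_log).
Premise 7, O(delete_checklist → record_log), contraposes to O(~record_log → ~delete_checklist); with O(~record_log) we get O(~delete_checklist).
With premise 12, O(~delete_checklist → seal_envelope), the K-axiom yields O(seal_envelope).
Premise 4 is O(~report_inventory → ~seal_envelope); contrapositively O(seal_envelope → report_inventory). Since O(seal_envelope) holds, K gives O(report_inventory).
So O(report_inventory) holds — report_inventory is obligatory. None of the other listed options is made obligatory by any chain of premises.

report_inventory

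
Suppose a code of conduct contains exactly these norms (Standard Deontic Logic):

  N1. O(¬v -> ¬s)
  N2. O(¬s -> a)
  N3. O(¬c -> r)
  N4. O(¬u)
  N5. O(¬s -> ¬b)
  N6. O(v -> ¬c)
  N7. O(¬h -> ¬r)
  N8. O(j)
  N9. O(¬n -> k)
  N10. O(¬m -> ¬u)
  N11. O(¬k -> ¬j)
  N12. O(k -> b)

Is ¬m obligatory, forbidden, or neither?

Neither

Premise 10 is O(¬m -> ¬u); even if O(¬u) held, inferring O(¬m) would be affirming the consequent — invalid.
No premise or chain of K-axiom applications forces O(¬m), and none forces O(m). So ¬m is neither obligatory nor forbidden under these norms.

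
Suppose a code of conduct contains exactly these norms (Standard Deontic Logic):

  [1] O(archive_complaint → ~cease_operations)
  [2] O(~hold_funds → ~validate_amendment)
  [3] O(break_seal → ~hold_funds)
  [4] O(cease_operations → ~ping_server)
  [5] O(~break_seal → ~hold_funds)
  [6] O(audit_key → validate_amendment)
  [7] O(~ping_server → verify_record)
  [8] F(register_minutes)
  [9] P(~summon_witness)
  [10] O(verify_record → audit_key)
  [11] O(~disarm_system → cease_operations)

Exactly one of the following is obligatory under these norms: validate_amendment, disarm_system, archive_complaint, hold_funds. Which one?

By case analysis on ~break_seal: premise 5 gives O(~break_seal → ~hold_funds) and premise 3 gives O(break_seal → ~hold_funds), so O(~hold_funds) either way.
Premise 2 is O(~hold_funds → ~validate_amendment); since O(~hold_funds), deontic closure gives O(~validate_amendment).
Premise 6, O(audit_key → validate_amendment), contraposes to O(~validate_amendment → ~audit_key); with O(~validate_amendment) we get O(~audit_key).
Premise 10, O(verify_record → audit_key), contraposes to O(~audit_key → ~verify_record); with O(~audit_key) we get O(~verify_record).
Premise 7 is O(~ping_server → verify_record); contrapositively O(~verify_record → ping_server). Since O(~verify_record) holds, K gives O(ping_server).
Premise 4, O(cease_operations → ~ping_server), contraposes to O(ping_server → ~cease_operations); with O(ping_server) we get O(~cease_operations).
Premise 11 is O(~disarm_system → cease_operations); contrapositively O(~cease_operations → disarm_system). Since O(~cease_operations) holds, K gives O(disarm_system).
So O(disarm_system) holds — disarm_system is obligatory. None of the other listed options is made obligatory by any chain of premises.

disarm_system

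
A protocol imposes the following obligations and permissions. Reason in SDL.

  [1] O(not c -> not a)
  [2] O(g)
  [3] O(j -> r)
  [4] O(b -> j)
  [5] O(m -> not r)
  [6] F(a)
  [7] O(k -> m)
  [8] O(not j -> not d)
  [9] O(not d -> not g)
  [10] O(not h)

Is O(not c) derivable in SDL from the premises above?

No

Premise 1 is O(not c -> not a); even if O(not a) held, inferring O(not c) would be affirming the consequent — invalid.
No other premise forces O(not c). An ideal world satisfying every premise can still have not c false, so O(not c) is not derivable.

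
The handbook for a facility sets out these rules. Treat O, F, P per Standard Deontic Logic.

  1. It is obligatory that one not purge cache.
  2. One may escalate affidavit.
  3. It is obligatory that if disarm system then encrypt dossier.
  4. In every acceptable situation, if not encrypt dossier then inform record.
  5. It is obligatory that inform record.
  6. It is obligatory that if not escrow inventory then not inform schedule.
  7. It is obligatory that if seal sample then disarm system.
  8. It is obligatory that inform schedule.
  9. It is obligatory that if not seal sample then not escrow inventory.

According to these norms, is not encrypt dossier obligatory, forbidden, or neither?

Premise 8 states O(inform_schedule) outright.
The contrapositive of premise 6 (O(¬escrow_inventory → ¬inform_schedule)) is O(inform_schedule → escrow_inventory), and O(inform_schedule) is already established, so O(escrow_inventory).
Premise 9 is O(¬seal_sample → ¬escrow_inventory); contrapositively O(escrow_inventory → seal_sample). Since O(escrow_inventory) holds, K gives O(seal_sample).
Applying K to premise 7 (O(seal_sample → disarm_system)) and O(seal_sample) yields O(disarm_system).
With premise 3, O(disarm_system → encrypt_dossier), the K-axiom yields O(encrypt_dossier).
Premises 1, 2, 4, 5 do not contribute to this derivation.
Thus O(encrypt_dossier), which is F(¬encrypt_dossier): ¬encrypt_dossier is forbidden.

Forbidden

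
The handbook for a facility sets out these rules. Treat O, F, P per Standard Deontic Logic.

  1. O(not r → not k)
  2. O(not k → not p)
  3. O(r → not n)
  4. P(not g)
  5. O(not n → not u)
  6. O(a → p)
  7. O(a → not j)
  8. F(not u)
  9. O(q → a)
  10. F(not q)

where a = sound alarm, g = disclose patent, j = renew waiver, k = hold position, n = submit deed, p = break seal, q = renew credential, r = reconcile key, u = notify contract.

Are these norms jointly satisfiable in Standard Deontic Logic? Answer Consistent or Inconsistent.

Inconsistent

Premise 8 is F(not u), i.e. O(u).
Premise 5 is O(not n → not u); contrapositively O(u → n). Since O(u) holds, K gives O(n).
Premise 3 is O(r → not n); contrapositively O(n → not r). Since O(n) holds, K gives O(not r).
Applying K to premise 1 (O(not r → not k)) and O(not r) yields O(not k).
Premise 2 is O(not k → not p); since O(not k), deontic closure gives O(not p).
The contrapositive of premise 6 (O(a → p)) is O(not p → not a), and O(not p) is already established, so O(not a).
The contrapositive of premise 9 (O(q → a)) is O(not a → not q), and O(not a) is already established, so O(not q).
But premise 10, F(not q), means O(q).
We now have both O(not q) and O(q) — q is simultaneously obligatory and forbidden, violating the D-axiom.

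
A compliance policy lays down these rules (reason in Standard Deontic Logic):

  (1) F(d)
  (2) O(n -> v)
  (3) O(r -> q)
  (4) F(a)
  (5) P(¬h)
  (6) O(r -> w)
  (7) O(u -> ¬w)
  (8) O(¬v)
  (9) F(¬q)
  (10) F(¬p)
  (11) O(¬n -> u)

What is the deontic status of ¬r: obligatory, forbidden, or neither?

Premise 8 gives O(¬v).
Premise 2 is O(n -> v); contrapositively O(¬v -> ¬n). Since O(¬v) holds, K gives O(¬n).
From O(¬n) and premise 11, O(¬n -> u), we obtain O(u).
From O(u) and premise 7, O(u -> ¬w), we obtain O(¬w).
The contrapositive of premise 6 (O(r -> w)) is O(¬w -> ¬r), and O(¬w) is already established, so O(¬r).
Premises 1, 3, 4, 5, 9, 10 do not contribute to this derivation.
Hence ¬r is obligatory.

Obligatory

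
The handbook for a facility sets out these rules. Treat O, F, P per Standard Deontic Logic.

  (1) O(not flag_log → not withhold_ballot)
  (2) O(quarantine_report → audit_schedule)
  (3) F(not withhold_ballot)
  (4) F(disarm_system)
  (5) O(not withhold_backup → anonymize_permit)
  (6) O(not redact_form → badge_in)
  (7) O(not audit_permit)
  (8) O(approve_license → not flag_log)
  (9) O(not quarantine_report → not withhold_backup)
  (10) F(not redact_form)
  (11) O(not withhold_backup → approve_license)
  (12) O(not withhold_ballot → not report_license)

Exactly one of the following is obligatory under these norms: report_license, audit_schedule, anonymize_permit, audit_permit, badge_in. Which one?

F(not withhold_ballot) at premise 3 means O(withhold_ballot).
The contrapositive of premise 1 (O(not flag_log → not withhold_ballot)) is O(withhold_ballot → flag_log), and O(withhold_ballot) is already established, so O(flag_log).
Premise 8 is O(approve_license → not flag_log); contrapositively O(flag_log → not approve_license). Since O(flag_log) holds, K gives O(not approve_license).
Premise 11 is O(not withhold_backup → approve_license); contrapositively O(not approve_license → withhold_backup). Since O(not approve_license) holds, K gives O(withhold_backup).
Premise 9 is O(not quarantine_report → not withhold_backup); contrapositively O(withhold_backup → quarantine_report). Since O(withhold_backup) holds, K gives O(quarantine_report).
With premise 2, O(quarantine_report → audit_schedule), the K-axiom yields O(audit_schedule).
So O(audit_schedule) holds — audit_schedule is obligatory. None of the other listed options is made obligatory by any chain of premises.

audit_schedule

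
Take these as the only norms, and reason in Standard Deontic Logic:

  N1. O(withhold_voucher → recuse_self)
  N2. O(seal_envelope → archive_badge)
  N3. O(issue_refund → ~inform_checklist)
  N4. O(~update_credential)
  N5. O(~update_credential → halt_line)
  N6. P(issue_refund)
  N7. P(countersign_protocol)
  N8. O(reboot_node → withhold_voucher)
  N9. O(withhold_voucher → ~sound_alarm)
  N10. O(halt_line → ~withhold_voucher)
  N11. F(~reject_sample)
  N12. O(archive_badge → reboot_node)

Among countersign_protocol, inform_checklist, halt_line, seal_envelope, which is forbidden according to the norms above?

seal_envelope

Premise 4 gives O(~update_credential).
Applying K to premise 5 (O(~update_credential → halt_line)) and O(~update_credential) yields O(halt_line).
Premise 10 is O(halt_line → ~withhold_voucher); since O(halt_line), deontic closure gives O(~withhold_voucher).
The contrapositive of premise 8 (O(reboot_node → withhold_voucher)) is O(~withhold_voucher → ~reboot_node), and O(~withhold_voucher) is already established, so O(~reboot_node).
Premise 12, O(archive_badge → reboot_node), contraposes to O(~reboot_node → ~archive_badge); with O(~reboot_node) we get O(~archive_badge).
Premise 2, O(seal_envelope → archive_badge), contraposes to O(~archive_badge → ~seal_envelope); with O(~archive_badge) we get O(~seal_envelope).
So O(~seal_envelope) holds, i.e. seal_envelope is forbidden. None of the other listed options is forbidden under the premises.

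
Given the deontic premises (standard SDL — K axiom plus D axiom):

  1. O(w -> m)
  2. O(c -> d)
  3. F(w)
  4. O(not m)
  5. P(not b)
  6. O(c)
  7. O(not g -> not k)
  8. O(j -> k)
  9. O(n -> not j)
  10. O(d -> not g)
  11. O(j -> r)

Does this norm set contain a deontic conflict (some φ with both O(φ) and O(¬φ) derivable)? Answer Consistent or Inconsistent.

Premise 1 is O(w -> m), but O(w) is not derivable from the premises, so it does not yield O(m).
So O(m) is not derivable, and the apparent clash with O(not m) does not arise.
A world satisfying every obligation exists (e.g. b=false, c=true, d=true, g=false, j=false, k=false, m=false, n=false, r=false, w=false); no atom is both obligatory and forbidden, so the set is consistent.

Consistent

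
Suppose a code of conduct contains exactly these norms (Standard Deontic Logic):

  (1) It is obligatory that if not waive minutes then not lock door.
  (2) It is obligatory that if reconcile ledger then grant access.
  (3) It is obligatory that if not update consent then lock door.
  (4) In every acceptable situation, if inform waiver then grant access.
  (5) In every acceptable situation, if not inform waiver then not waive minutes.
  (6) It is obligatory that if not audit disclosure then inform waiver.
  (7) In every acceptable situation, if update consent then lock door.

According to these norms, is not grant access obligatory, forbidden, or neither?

Forbidden

By case analysis on ¬update_consent: premise 3 gives O(¬update_consent → lock_door) and premise 7 gives O(update_consent → lock_door), so O(lock_door) either way.
Premise 1, O(¬waive_minutes → ¬lock_door), contraposes to O(lock_door → waive_minutes); with O(lock_door) we get O(waive_minutes).
The contrapositive of premise 5 (O(¬inform_waiver → ¬waive_minutes)) is O(waive_minutes → inform_waiver), and O(waive_minutes) is already established, so O(inform_waiver).
From O(inform_waiver) and premise 4, O(inform_waiver → grant_access), we obtain O(grant_access).
Premises 2, 6 do not contribute to this derivation.
Thus O(grant_access), which is F(¬grant_access): ¬grant_access is forbidden.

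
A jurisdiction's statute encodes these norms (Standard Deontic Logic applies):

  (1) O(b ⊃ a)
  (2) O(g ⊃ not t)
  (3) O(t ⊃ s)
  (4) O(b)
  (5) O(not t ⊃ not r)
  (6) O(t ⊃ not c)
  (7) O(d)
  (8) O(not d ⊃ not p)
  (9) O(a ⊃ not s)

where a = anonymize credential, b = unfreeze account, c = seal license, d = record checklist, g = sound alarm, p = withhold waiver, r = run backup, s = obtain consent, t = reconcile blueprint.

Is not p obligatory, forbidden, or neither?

Neither

Premise 8 is O(not d ⊃ not p), but O(not d) is not derivable from the premises, so it does not yield O(not p).
No premise or chain of K-axiom applications forces O(not p), and none forces O(p). So not p is neither obligatory nor forbidden under these norms.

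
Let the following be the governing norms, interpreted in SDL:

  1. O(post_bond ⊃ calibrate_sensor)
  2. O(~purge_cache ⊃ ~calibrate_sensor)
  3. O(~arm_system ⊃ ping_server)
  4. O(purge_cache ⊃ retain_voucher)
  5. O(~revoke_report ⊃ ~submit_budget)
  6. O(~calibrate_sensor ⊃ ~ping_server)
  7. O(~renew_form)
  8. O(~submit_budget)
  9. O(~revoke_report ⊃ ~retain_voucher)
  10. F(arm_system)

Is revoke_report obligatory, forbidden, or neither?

Premise 10 is F(arm_system), i.e. O(~arm_system).
With premise 3, O(~arm_system ⊃ ping_server), the K-axiom yields O(ping_server).
The contrapositive of premise 6 (O(~calibrate_sensor ⊃ ~ping_server)) is O(ping_server ⊃ calibrate_sensor), and O(ping_server) is already established, so O(calibrate_sensor).
Premise 2 is O(~purge_cache ⊃ ~calibrate_sensor); contrapositively O(calibrate_sensor ⊃ purge_cache). Since O(calibrate_sensor) holds, K gives O(purge_cache).
From O(purge_cache) and premise 4, O(purge_cache ⊃ retain_voucher), we obtain O(retain_voucher).
The contrapositive of premise 9 (O(~revoke_report ⊃ ~retain_voucher)) is O(retain_voucher ⊃ revoke_report), and O(retain_voucher) is already established, so O(revoke_report).
Premises 1, 5, 7, 8 do not contribute to this derivation.
Hence revoke_report is obligatory.

Obligatory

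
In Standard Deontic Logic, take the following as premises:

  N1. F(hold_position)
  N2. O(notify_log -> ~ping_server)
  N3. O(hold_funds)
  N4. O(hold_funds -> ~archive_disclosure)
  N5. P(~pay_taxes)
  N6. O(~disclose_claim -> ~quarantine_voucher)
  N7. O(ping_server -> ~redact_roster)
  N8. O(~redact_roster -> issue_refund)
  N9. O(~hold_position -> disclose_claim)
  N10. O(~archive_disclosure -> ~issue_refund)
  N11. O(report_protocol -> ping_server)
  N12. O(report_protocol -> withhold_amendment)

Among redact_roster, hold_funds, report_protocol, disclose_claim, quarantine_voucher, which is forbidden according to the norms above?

Premise 3 gives O(hold_funds).
Applying K to premise 4 (O(hold_funds -> ~archive_disclosure)) and O(hold_funds) yields O(~archive_disclosure).
Applying K to premise 10 (O(~archive_disclosure -> ~issue_refund)) and O(~archive_disclosure) yields O(~issue_refund).
Premise 8, O(~redact_roster -> issue_refund), contraposes to O(~issue_refund -> redact_roster); with O(~issue_refund) we get O(redact_roster).
Premise 7 is O(ping_server -> ~redact_roster); contrapositively O(redact_roster -> ~ping_server). Since O(redact_roster) holds, K gives O(~ping_server).
Premise 11 is O(report_protocol -> ping_server); contrapositively O(~ping_server -> ~report_protocol). Since O(~ping_server) holds, K gives O(~report_protocol).
So O(~report_protocol) holds, i.e. report_protocol is forbidden. None of the other listed options is forbidden under the premises.

report_protocol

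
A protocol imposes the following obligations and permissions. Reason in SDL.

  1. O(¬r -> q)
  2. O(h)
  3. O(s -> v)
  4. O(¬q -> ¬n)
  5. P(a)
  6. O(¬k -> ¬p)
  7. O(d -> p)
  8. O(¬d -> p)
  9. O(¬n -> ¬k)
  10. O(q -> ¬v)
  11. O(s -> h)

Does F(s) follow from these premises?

Yes

By case analysis on d: premise 7 gives O(d -> p) and premise 8 gives O(¬d -> p), so O(p) either way.
The contrapositive of premise 6 (O(¬k -> ¬p)) is O(p -> k), and O(p) is already established, so O(k).
Premise 9 is O(¬n -> ¬k); contrapositively O(k -> n). Since O(k) holds, K gives O(n).
The contrapositive of premise 4 (O(¬q -> ¬n)) is O(n -> q), and O(n) is already established, so O(q).
Applying K to premise 10 (O(q -> ¬v)) and O(q) yields O(¬v).
The contrapositive of premise 3 (O(s -> v)) is O(¬v -> ¬s), and O(¬v) is already established, so O(¬s).
Premises 1, 2, 5, 11 do not contribute to this derivation.
So O(¬s) holds, i.e. F(s). The claim follows.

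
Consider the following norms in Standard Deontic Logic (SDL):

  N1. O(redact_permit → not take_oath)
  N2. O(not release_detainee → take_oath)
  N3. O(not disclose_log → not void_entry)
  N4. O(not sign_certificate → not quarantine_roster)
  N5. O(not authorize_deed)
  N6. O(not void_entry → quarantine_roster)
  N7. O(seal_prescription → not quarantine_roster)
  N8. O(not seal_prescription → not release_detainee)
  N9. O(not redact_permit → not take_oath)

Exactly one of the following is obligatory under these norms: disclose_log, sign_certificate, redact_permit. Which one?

disclose_log

Premises 9 and 1 are O(not redact_permit → not take_oath) and O(redact_permit → not take_oath); every ideal world satisfies not redact_permit or redact_permit, so in either case not take_oath holds — hence O(not take_oath).
Premise 2 is O(not release_detainee → take_oath); contrapositively O(not take_oath → release_detainee). Since O(not take_oath) holds, K gives O(release_detainee).
The contrapositive of premise 8 (O(not seal_prescription → not release_detainee)) is O(release_detainee → seal_prescription), and O(release_detainee) is already established, so O(seal_prescription).
With premise 7, O(seal_prescription → not quarantine_roster), the K-axiom yields O(not quarantine_roster).
Premise 6, O(not void_entry → quarantine_roster), contraposes to O(not quarantine_roster → void_entry); with O(not quarantine_roster) we get O(void_entry).
Premise 3 is O(not disclose_log → not void_entry); contrapositively O(void_entry → disclose_log). Since O(void_entry) holds, K gives O(disclose_log).
So O(disclose_log) holds — disclose_log is obligatory. None of the other listed options is made obligatory by any chain of premises.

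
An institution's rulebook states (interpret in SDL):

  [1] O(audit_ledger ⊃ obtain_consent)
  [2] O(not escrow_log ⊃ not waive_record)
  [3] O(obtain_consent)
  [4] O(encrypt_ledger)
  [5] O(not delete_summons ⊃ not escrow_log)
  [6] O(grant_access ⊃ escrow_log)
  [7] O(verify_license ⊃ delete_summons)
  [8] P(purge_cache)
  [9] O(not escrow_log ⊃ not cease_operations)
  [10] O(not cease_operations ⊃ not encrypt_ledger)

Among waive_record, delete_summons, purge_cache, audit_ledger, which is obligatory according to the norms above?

Premise 4 gives O(encrypt_ledger).
Premise 10, O(not cease_operations ⊃ not encrypt_ledger), contraposes to O(encrypt_ledger ⊃ cease_operations); with O(encrypt_ledger) we get O(cease_operations).
Premise 9, O(not escrow_log ⊃ not cease_operations), contraposes to O(cease_operations ⊃ escrow_log); with O(cease_operations) we get O(escrow_log).
The contrapositive of premise 5 (O(not delete_summons ⊃ not escrow_log)) is O(escrow_log ⊃ delete_summons), and O(escrow_log) is already established, so O(delete_summons).
So O(delete_summons) holds — delete_summons is obligatory. None of the other listed options is made obligatory by any chain of premises.

delete_summons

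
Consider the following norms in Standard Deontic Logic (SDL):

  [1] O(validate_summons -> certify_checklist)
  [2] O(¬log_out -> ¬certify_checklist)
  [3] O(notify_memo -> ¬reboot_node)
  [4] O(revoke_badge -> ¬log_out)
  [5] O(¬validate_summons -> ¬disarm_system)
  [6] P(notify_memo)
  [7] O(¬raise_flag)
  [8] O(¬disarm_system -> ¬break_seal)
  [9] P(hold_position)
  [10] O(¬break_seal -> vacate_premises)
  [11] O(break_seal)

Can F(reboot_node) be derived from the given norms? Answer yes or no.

Premise 3 is O(notify_memo -> ¬reboot_node), but O(notify_memo) is not derivable from the premises (the permission P(notify_memo) asserts only ¬O(¬notify_memo), not O(notify_memo)), so it does not yield O(¬reboot_node).
No other premise forces O(¬reboot_node). An ideal world satisfying every premise can still have reboot_node true, so F(reboot_node) is not derivable.

No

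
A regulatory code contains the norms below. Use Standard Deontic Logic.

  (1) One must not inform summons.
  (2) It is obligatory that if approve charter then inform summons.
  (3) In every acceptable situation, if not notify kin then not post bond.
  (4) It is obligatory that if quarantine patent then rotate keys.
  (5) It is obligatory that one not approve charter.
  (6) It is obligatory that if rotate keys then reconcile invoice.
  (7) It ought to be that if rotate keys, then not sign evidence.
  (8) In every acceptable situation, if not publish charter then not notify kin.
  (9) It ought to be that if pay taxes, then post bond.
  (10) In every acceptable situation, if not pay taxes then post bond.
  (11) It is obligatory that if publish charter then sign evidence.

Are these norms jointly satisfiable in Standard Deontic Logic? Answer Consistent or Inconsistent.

Premise 2 is O(approve_charter → inform_summons), but O(approve_charter) is not derivable from the premises, so it does not yield O(inform_summons).
So O(inform_summons) is not derivable, and the apparent clash with O(¬inform_summons) does not arise.
A world satisfying every obligation exists (e.g. approve_charter=false, inform_summons=false, notify_kin=true, pay_taxes=false, post_bond=true, publish_charter=true, quarantine_patent=false, reconcile_invoice=false, rotate_keys=false, sign_evidence=true); no atom is both obligatory and forbidden, so the set is consistent.

Consistent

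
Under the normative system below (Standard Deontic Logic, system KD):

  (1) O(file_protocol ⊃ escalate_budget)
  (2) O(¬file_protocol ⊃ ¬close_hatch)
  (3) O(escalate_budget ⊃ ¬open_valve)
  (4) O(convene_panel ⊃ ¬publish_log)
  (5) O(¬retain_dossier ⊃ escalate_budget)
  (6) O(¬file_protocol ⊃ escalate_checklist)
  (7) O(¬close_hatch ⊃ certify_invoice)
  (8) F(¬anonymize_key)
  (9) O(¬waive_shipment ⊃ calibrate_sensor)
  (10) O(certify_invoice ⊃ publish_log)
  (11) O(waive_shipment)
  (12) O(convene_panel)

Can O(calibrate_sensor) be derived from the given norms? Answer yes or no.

Premise 9 is O(¬waive_shipment ⊃ calibrate_sensor), but O(¬waive_shipment) is not derivable from the premises, so it does not yield O(calibrate_sensor).
No other premise forces O(calibrate_sensor). An ideal world satisfying every premise can still have calibrate_sensor false, so O(calibrate_sensor) is not derivable.

No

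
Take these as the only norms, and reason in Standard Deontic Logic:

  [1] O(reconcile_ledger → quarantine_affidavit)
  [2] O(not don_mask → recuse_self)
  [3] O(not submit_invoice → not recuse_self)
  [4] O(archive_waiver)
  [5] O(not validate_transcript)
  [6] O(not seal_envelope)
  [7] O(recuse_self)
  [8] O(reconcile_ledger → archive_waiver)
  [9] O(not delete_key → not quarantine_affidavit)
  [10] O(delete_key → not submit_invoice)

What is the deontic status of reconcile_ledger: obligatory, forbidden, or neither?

Forbidden

From premise 7 we have O(recuse_self).
The contrapositive of premise 3 (O(not submit_invoice → not recuse_self)) is O(recuse_self → submit_invoice), and O(recuse_self) is already established, so O(submit_invoice).
Premise 10, O(delete_key → not submit_invoice), contraposes to O(submit_invoice → not delete_key); with O(submit_invoice) we get O(not delete_key).
With premise 9, O(not delete_key → not quarantine_affidavit), the K-axiom yields O(not quarantine_affidavit).
Premise 1, O(reconcile_ledger → quarantine_affidavit), contraposes to O(not quarantine_affidavit → not reconcile_ledger); with O(not quarantine_affidavit) we get O(not reconcile_ledger).
Premises 2, 4, 5, 6, 8 do not contribute to this derivation.
Thus O(not reconcile_ledger), which is F(reconcile_ledger): reconcile_ledger is forbidden.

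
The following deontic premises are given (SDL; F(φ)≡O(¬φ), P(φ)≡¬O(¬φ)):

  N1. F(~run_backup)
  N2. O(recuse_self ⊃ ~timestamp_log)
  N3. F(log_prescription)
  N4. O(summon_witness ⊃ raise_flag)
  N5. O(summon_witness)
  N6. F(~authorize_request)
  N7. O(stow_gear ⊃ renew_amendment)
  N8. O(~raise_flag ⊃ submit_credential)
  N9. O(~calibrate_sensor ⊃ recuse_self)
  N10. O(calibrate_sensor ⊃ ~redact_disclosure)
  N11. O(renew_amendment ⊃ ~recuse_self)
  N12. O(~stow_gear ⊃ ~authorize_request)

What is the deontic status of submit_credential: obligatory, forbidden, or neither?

Neither

Premise 8 is O(~raise_flag ⊃ submit_credential), but O(~raise_flag) is not derivable from the premises, so it does not yield O(submit_credential).
No premise or chain of K-axiom applications forces O(submit_credential), and none forces O(~submit_credential). So submit_credential is neither obligatory nor forbidden under these norms.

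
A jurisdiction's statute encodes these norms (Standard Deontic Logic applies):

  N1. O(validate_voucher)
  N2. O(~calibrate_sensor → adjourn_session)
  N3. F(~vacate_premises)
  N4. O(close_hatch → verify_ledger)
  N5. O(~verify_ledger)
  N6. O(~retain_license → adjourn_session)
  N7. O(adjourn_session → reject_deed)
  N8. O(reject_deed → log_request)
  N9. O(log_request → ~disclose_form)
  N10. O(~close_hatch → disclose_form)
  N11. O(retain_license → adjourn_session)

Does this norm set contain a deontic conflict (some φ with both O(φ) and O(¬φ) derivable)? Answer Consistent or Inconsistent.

By case analysis on ~retain_license: premise 6 gives O(~retain_license → adjourn_session) and premise 11 gives O(retain_license → adjourn_session), so O(adjourn_session) either way.
Premise 7 is O(adjourn_session → reject_deed); since O(adjourn_session), deontic closure gives O(reject_deed).
From O(reject_deed) and premise 8, O(reject_deed → log_request), we obtain O(log_request).
Premise 9 is O(log_request → ~disclose_form); since O(log_request), deontic closure gives O(~disclose_form).
Premise 10, O(~close_hatch → disclose_form), contraposes to O(~disclose_form → close_hatch); with O(~disclose_form) we get O(close_hatch).
With premise 4, O(close_hatch → verify_ledger), the K-axiom yields O(verify_ledger).
Yet premise 5 states O(~verify_ledger).
We now have both O(verify_ledger) and O(~verify_ledger) — verify_ledger is simultaneously obligatory and forbidden, violating the D-axiom.

Inconsistent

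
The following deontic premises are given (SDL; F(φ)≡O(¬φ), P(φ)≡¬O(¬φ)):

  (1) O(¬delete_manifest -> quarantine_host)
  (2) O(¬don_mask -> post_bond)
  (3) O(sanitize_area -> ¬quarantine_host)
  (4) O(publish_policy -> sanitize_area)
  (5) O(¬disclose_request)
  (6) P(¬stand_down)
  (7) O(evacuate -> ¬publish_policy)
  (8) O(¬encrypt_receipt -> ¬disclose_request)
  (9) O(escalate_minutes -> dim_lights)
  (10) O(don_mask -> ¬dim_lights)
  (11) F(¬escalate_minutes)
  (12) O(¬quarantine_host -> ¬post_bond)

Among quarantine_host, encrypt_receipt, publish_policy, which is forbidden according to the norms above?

F(¬escalate_minutes) at premise 11 means O(escalate_minutes).
Premise 9 is O(escalate_minutes -> dim_lights); since O(escalate_minutes), deontic closure gives O(dim_lights).
The contrapositive of premise 10 (O(don_mask -> ¬dim_lights)) is O(dim_lights -> ¬don_mask), and O(dim_lights) is already established, so O(¬don_mask).
With premise 2, O(¬don_mask -> post_bond), the K-axiom yields O(post_bond).
The contrapositive of premise 12 (O(¬quarantine_host -> ¬post_bond)) is O(post_bond -> quarantine_host), and O(post_bond) is already established, so O(quarantine_host).
Premise 3 is O(sanitize_area -> ¬quarantine_host); contrapositively O(quarantine_host -> ¬sanitize_area). Since O(quarantine_host) holds, K gives O(¬sanitize_area).
Premise 4, O(publish_policy -> sanitize_area), contraposes to O(¬sanitize_area -> ¬publish_policy); with O(¬sanitize_area) we get O(¬publish_policy).
So O(¬publish_policy) holds, i.e. publish_policy is forbidden. None of the other listed options is forbidden under the premises.

publish_policy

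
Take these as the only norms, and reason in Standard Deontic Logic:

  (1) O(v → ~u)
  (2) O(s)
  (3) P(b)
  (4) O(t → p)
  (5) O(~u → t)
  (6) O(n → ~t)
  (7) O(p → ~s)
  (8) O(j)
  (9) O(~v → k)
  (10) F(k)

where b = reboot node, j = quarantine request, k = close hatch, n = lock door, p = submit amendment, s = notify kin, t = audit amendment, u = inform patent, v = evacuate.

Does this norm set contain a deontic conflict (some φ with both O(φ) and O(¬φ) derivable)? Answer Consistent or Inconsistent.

Inconsistent

Premise 2 gives O(s).
The contrapositive of premise 7 (O(p → ~s)) is O(s → ~p), and O(s) is already established, so O(~p).
Premise 4, O(t → p), contraposes to O(~p → ~t); with O(~p) we get O(~t).
Premise 5 is O(~u → t); contrapositively O(~t → u). Since O(~t) holds, K gives O(u).
The contrapositive of premise 1 (O(v → ~u)) is O(u → ~v), and O(u) is already established, so O(~v).
With premise 9, O(~v → k), the K-axiom yields O(k).
But premise 10, F(k), means O(~k).
We now have both O(k) and O(~k) — k is simultaneously obligatory and forbidden, violating the D-axiom.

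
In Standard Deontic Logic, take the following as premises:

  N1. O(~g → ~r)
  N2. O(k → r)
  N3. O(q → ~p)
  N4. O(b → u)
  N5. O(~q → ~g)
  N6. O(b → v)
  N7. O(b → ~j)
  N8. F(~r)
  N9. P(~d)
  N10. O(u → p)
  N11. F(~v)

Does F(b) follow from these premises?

F(~r) at premise 8 means O(r).
The contrapositive of premise 1 (O(~g → ~r)) is O(r → g), and O(r) is already established, so O(g).
Premise 5 is O(~q → ~g); contrapositively O(g → q). Since O(g) holds, K gives O(q).
From O(q) and premise 3, O(q → ~p), we obtain O(~p).
The contrapositive of premise 10 (O(u → p)) is O(~p → ~u), and O(~p) is already established, so O(~u).
Premise 4, O(b → u), contraposes to O(~u → ~b); with O(~u) we get O(~b).
Premises 2, 6, 7, 9, 11 do not contribute to this derivation.
So O(~b) holds, i.e. F(b). The claim follows.

Yes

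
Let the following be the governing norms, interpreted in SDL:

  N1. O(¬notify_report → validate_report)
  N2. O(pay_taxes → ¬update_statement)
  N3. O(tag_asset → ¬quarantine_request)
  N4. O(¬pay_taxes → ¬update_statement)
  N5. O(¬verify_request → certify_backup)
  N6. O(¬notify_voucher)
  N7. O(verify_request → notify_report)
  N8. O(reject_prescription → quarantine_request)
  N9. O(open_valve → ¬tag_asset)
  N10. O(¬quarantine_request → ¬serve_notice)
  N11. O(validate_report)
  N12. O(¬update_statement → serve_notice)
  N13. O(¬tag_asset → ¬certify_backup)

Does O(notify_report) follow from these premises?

Yes

Premises 2 and 4 are O(pay_taxes → ¬update_statement) and O(¬pay_taxes → ¬update_statement); every ideal world satisfies pay_taxes or ¬pay_taxes, so in either case ¬update_statement holds — hence O(¬update_statement).
Premise 12 is O(¬update_statement → serve_notice); since O(¬update_statement), deontic closure gives O(serve_notice).
Premise 10, O(¬quarantine_request → ¬serve_notice), contraposes to O(serve_notice → quarantine_request); with O(serve_notice) we get O(quarantine_request).
Premise 3 is O(tag_asset → ¬quarantine_request); contrapositively O(quarantine_request → ¬tag_asset). Since O(quarantine_request) holds, K gives O(¬tag_asset).
With premise 13, O(¬tag_asset → ¬certify_backup), the K-axiom yields O(¬certify_backup).
Premise 5 is O(¬verify_request → certify_backup); contrapositively O(¬certify_backup → verify_request). Since O(¬certify_backup) holds, K gives O(verify_request).
With premise 7, O(verify_request → notify_report), the K-axiom yields O(notify_report).
Premises 1, 6, 8, 9, 11 do not contribute to this derivation.
So O(notify_report) follows.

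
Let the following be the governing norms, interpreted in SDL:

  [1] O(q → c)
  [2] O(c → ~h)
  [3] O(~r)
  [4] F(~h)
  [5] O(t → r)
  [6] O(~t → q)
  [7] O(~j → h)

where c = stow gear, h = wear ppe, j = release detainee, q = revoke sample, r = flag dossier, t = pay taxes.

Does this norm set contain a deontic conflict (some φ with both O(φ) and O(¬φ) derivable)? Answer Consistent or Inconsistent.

Inconsistent

Premise 4, F(~h), is equivalent to O(h).
Premise 2, O(c → ~h), contraposes to O(h → ~c); with O(h) we get O(~c).
Premise 1, O(q → c), contraposes to O(~c → ~q); with O(~c) we get O(~q).
The contrapositive of premise 6 (O(~t → q)) is O(~q → t), and O(~q) is already established, so O(t).
Applying K to premise 5 (O(t → r)) and O(t) yields O(r).
But premise 3 directly asserts O(~r).
We now have both O(r) and O(~r) — r is simultaneously obligatory and forbidden, violating the D-axiom.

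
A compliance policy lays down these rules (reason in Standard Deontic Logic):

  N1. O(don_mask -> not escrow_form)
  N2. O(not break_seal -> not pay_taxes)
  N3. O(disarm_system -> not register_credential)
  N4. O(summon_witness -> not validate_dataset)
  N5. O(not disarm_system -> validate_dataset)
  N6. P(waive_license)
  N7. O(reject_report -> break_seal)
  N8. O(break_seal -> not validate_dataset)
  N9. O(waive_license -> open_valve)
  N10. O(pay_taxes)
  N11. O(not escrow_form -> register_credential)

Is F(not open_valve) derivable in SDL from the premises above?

Premise 9 is O(waive_license -> open_valve), but O(waive_license) is not derivable from the premises (the permission P(waive_license) asserts only not O(not waive_license), not O(waive_license)), so it does not yield O(open_valve).
No other premise forces O(open_valve). An ideal world satisfying every premise can still have not open_valve true, so F(not open_valve) is not derivable.

No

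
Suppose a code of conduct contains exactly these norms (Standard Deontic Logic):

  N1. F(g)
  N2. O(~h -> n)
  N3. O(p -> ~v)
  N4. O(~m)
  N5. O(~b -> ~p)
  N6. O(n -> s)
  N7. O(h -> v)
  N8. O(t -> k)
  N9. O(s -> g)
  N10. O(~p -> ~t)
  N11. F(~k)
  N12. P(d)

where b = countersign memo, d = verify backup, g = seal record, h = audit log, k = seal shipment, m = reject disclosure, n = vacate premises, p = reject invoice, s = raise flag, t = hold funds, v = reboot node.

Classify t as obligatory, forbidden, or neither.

Forbidden

Premise 1, F(g), is equivalent to O(~g).
Premise 9 is O(s -> g); contrapositively O(~g -> ~s). Since O(~g) holds, K gives O(~s).
Premise 6, O(n -> s), contraposes to O(~s -> ~n); with O(~s) we get O(~n).
Premise 2 is O(~h -> n); contrapositively O(~n -> h). Since O(~n) holds, K gives O(h).
With premise 7, O(h -> v), the K-axiom yields O(v).
Premise 3, O(p -> ~v), contraposes to O(v -> ~p); with O(v) we get O(~p).
Applying K to premise 10 (O(~p -> ~t)) and O(~p) yields O(~t).
Premises 4, 5, 8, 11, 12 do not contribute to this derivation.
Thus O(~t), which is F(t): t is forbidden.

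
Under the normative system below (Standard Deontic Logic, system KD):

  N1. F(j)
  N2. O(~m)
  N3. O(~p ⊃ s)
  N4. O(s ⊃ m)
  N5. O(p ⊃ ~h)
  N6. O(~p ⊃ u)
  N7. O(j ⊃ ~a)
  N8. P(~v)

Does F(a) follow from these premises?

Premise 7 is O(j ⊃ ~a), but O(j) is not derivable from the premises, so it does not yield O(~a).
No other premise forces O(~a). An ideal world satisfying every premise can still have a true, so F(a) is not derivable.

No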